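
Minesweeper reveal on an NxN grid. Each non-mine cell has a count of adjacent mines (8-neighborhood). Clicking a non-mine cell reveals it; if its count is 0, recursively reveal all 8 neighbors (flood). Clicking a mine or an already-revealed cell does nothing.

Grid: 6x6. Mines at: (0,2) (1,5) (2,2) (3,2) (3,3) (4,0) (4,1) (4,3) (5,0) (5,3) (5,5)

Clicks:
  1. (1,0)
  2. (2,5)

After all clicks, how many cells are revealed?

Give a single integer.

Click 1 (1,0) count=0: revealed 8 new [(0,0) (0,1) (1,0) (1,1) (2,0) (2,1) (3,0) (3,1)] -> total=8
Click 2 (2,5) count=1: revealed 1 new [(2,5)] -> total=9

Answer: 9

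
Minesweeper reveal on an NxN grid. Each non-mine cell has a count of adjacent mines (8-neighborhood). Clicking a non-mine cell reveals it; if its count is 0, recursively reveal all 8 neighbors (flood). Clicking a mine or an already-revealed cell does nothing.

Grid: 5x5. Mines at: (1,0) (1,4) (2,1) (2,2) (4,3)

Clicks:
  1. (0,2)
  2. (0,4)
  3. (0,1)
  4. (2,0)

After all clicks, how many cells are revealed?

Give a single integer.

Answer: 8

Derivation:
Click 1 (0,2) count=0: revealed 6 new [(0,1) (0,2) (0,3) (1,1) (1,2) (1,3)] -> total=6
Click 2 (0,4) count=1: revealed 1 new [(0,4)] -> total=7
Click 3 (0,1) count=1: revealed 0 new [(none)] -> total=7
Click 4 (2,0) count=2: revealed 1 new [(2,0)] -> total=8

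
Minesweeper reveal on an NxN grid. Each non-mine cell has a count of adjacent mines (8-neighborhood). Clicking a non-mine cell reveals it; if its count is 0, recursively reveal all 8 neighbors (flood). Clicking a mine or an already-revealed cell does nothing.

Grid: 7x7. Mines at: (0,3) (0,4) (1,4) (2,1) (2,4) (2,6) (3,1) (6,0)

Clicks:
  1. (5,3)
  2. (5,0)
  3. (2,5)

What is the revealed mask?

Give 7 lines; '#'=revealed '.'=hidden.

Click 1 (5,3) count=0: revealed 23 new [(3,2) (3,3) (3,4) (3,5) (3,6) (4,1) (4,2) (4,3) (4,4) (4,5) (4,6) (5,1) (5,2) (5,3) (5,4) (5,5) (5,6) (6,1) (6,2) (6,3) (6,4) (6,5) (6,6)] -> total=23
Click 2 (5,0) count=1: revealed 1 new [(5,0)] -> total=24
Click 3 (2,5) count=3: revealed 1 new [(2,5)] -> total=25

Answer: .......
.......
.....#.
..#####
.######
#######
.######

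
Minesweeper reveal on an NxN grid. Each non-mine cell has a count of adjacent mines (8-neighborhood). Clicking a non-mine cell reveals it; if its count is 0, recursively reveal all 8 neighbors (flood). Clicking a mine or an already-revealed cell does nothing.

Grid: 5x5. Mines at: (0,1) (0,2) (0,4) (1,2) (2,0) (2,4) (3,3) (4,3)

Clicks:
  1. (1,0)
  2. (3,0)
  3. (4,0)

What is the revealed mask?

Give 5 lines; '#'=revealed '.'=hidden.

Click 1 (1,0) count=2: revealed 1 new [(1,0)] -> total=1
Click 2 (3,0) count=1: revealed 1 new [(3,0)] -> total=2
Click 3 (4,0) count=0: revealed 5 new [(3,1) (3,2) (4,0) (4,1) (4,2)] -> total=7

Answer: .....
#....
.....
###..
###..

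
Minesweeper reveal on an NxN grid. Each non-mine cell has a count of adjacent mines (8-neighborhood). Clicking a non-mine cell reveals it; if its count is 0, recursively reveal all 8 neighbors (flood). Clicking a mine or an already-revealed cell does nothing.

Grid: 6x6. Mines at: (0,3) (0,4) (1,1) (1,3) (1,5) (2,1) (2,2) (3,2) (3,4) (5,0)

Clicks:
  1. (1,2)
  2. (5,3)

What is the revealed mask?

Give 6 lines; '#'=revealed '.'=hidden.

Click 1 (1,2) count=5: revealed 1 new [(1,2)] -> total=1
Click 2 (5,3) count=0: revealed 10 new [(4,1) (4,2) (4,3) (4,4) (4,5) (5,1) (5,2) (5,3) (5,4) (5,5)] -> total=11

Answer: ......
..#...
......
......
.#####
.#####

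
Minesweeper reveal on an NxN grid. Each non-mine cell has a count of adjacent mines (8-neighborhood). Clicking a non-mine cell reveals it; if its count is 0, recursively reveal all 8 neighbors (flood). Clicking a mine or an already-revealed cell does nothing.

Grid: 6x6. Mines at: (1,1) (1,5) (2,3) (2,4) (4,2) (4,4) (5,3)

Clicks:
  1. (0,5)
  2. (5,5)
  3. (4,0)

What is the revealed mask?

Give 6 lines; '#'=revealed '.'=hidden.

Answer: .....#
......
##....
##....
##....
##...#

Derivation:
Click 1 (0,5) count=1: revealed 1 new [(0,5)] -> total=1
Click 2 (5,5) count=1: revealed 1 new [(5,5)] -> total=2
Click 3 (4,0) count=0: revealed 8 new [(2,0) (2,1) (3,0) (3,1) (4,0) (4,1) (5,0) (5,1)] -> total=10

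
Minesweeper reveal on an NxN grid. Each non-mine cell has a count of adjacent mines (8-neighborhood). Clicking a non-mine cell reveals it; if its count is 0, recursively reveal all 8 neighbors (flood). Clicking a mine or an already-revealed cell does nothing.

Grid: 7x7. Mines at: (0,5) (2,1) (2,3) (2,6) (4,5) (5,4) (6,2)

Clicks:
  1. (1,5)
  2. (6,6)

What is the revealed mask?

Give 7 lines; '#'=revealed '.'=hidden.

Click 1 (1,5) count=2: revealed 1 new [(1,5)] -> total=1
Click 2 (6,6) count=0: revealed 4 new [(5,5) (5,6) (6,5) (6,6)] -> total=5

Answer: .......
.....#.
.......
.......
.......
.....##
.....##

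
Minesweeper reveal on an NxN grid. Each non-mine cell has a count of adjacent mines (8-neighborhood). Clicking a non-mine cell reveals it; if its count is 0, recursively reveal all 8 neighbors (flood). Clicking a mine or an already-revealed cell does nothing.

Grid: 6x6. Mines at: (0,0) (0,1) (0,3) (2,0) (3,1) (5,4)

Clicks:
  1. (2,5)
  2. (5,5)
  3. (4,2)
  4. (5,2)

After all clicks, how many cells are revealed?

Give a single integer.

Click 1 (2,5) count=0: revealed 18 new [(0,4) (0,5) (1,2) (1,3) (1,4) (1,5) (2,2) (2,3) (2,4) (2,5) (3,2) (3,3) (3,4) (3,5) (4,2) (4,3) (4,4) (4,5)] -> total=18
Click 2 (5,5) count=1: revealed 1 new [(5,5)] -> total=19
Click 3 (4,2) count=1: revealed 0 new [(none)] -> total=19
Click 4 (5,2) count=0: revealed 6 new [(4,0) (4,1) (5,0) (5,1) (5,2) (5,3)] -> total=25

Answer: 25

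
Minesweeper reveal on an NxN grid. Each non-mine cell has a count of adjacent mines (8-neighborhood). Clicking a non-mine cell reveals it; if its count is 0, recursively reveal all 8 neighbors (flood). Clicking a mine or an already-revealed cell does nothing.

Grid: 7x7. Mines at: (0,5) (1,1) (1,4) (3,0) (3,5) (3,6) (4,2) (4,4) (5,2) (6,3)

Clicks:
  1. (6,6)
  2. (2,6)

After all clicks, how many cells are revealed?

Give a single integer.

Click 1 (6,6) count=0: revealed 8 new [(4,5) (4,6) (5,4) (5,5) (5,6) (6,4) (6,5) (6,6)] -> total=8
Click 2 (2,6) count=2: revealed 1 new [(2,6)] -> total=9

Answer: 9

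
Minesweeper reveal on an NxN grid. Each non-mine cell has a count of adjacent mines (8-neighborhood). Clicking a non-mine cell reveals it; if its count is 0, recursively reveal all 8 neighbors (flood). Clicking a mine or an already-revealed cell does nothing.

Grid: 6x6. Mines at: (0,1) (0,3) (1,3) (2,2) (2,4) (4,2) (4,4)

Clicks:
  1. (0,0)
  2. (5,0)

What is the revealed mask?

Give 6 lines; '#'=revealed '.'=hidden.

Answer: #.....
##....
##....
##....
##....
##....

Derivation:
Click 1 (0,0) count=1: revealed 1 new [(0,0)] -> total=1
Click 2 (5,0) count=0: revealed 10 new [(1,0) (1,1) (2,0) (2,1) (3,0) (3,1) (4,0) (4,1) (5,0) (5,1)] -> total=11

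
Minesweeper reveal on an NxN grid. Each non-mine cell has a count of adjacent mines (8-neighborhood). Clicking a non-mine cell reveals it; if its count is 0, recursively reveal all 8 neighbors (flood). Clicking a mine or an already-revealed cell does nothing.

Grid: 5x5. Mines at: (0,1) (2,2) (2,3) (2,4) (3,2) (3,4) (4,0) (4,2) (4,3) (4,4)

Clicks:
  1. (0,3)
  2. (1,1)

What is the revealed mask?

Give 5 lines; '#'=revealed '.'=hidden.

Click 1 (0,3) count=0: revealed 6 new [(0,2) (0,3) (0,4) (1,2) (1,3) (1,4)] -> total=6
Click 2 (1,1) count=2: revealed 1 new [(1,1)] -> total=7

Answer: ..###
.####
.....
.....
.....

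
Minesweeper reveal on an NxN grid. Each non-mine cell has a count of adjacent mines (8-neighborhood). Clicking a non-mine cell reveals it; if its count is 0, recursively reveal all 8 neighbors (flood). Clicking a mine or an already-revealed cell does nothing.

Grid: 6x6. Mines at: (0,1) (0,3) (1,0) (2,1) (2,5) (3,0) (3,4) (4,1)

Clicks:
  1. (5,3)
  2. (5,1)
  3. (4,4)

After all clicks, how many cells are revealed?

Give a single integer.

Click 1 (5,3) count=0: revealed 8 new [(4,2) (4,3) (4,4) (4,5) (5,2) (5,3) (5,4) (5,5)] -> total=8
Click 2 (5,1) count=1: revealed 1 new [(5,1)] -> total=9
Click 3 (4,4) count=1: revealed 0 new [(none)] -> total=9

Answer: 9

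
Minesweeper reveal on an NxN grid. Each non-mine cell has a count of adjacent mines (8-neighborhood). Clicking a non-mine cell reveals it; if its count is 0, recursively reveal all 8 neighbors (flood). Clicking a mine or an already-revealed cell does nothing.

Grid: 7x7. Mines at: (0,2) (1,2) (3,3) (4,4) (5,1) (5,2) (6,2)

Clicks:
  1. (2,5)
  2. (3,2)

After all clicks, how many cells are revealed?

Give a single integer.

Click 1 (2,5) count=0: revealed 25 new [(0,3) (0,4) (0,5) (0,6) (1,3) (1,4) (1,5) (1,6) (2,3) (2,4) (2,5) (2,6) (3,4) (3,5) (3,6) (4,5) (4,6) (5,3) (5,4) (5,5) (5,6) (6,3) (6,4) (6,5) (6,6)] -> total=25
Click 2 (3,2) count=1: revealed 1 new [(3,2)] -> total=26

Answer: 26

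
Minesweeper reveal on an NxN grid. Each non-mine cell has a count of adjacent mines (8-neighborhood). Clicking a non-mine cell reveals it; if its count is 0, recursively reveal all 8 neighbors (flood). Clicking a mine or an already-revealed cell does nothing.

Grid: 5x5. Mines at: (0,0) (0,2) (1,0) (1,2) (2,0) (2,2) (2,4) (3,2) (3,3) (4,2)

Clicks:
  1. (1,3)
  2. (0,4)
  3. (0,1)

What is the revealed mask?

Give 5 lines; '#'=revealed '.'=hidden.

Answer: .#.##
...##
.....
.....
.....

Derivation:
Click 1 (1,3) count=4: revealed 1 new [(1,3)] -> total=1
Click 2 (0,4) count=0: revealed 3 new [(0,3) (0,4) (1,4)] -> total=4
Click 3 (0,1) count=4: revealed 1 new [(0,1)] -> total=5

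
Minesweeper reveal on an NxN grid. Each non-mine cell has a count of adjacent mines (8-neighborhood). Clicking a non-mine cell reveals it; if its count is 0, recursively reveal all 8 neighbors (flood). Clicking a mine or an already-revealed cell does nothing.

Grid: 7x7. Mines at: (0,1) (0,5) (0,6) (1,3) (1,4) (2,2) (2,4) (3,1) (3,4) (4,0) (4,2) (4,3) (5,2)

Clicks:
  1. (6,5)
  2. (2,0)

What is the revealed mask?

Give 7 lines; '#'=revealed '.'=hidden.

Answer: .......
.....##
#....##
.....##
....###
...####
...####

Derivation:
Click 1 (6,5) count=0: revealed 17 new [(1,5) (1,6) (2,5) (2,6) (3,5) (3,6) (4,4) (4,5) (4,6) (5,3) (5,4) (5,5) (5,6) (6,3) (6,4) (6,5) (6,6)] -> total=17
Click 2 (2,0) count=1: revealed 1 new [(2,0)] -> total=18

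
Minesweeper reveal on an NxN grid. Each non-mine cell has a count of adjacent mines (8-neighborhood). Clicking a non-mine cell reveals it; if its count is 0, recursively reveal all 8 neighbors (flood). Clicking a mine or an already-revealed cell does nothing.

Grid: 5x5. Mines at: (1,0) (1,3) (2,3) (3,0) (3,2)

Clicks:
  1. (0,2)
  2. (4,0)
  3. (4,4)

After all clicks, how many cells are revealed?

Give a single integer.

Click 1 (0,2) count=1: revealed 1 new [(0,2)] -> total=1
Click 2 (4,0) count=1: revealed 1 new [(4,0)] -> total=2
Click 3 (4,4) count=0: revealed 4 new [(3,3) (3,4) (4,3) (4,4)] -> total=6

Answer: 6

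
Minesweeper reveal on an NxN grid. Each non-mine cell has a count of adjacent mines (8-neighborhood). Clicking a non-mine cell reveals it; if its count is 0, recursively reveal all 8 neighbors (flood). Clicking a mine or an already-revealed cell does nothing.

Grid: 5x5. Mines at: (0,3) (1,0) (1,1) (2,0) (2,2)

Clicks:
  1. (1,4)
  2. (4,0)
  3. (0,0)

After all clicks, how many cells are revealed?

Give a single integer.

Answer: 15

Derivation:
Click 1 (1,4) count=1: revealed 1 new [(1,4)] -> total=1
Click 2 (4,0) count=0: revealed 13 new [(1,3) (2,3) (2,4) (3,0) (3,1) (3,2) (3,3) (3,4) (4,0) (4,1) (4,2) (4,3) (4,4)] -> total=14
Click 3 (0,0) count=2: revealed 1 new [(0,0)] -> total=15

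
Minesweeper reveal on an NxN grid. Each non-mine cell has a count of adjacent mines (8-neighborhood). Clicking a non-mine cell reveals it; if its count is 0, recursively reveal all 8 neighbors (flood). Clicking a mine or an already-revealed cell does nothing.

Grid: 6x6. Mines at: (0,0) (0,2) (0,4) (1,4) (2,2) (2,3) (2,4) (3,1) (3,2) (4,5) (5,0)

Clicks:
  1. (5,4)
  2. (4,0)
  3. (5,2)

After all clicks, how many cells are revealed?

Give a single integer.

Answer: 9

Derivation:
Click 1 (5,4) count=1: revealed 1 new [(5,4)] -> total=1
Click 2 (4,0) count=2: revealed 1 new [(4,0)] -> total=2
Click 3 (5,2) count=0: revealed 7 new [(4,1) (4,2) (4,3) (4,4) (5,1) (5,2) (5,3)] -> total=9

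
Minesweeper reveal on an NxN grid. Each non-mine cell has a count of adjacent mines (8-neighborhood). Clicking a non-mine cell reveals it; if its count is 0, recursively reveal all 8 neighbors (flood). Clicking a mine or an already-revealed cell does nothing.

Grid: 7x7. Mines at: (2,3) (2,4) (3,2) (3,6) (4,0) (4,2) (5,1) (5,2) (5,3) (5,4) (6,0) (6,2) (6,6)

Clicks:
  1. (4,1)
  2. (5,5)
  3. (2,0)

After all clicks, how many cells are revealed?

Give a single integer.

Answer: 23

Derivation:
Click 1 (4,1) count=5: revealed 1 new [(4,1)] -> total=1
Click 2 (5,5) count=2: revealed 1 new [(5,5)] -> total=2
Click 3 (2,0) count=0: revealed 21 new [(0,0) (0,1) (0,2) (0,3) (0,4) (0,5) (0,6) (1,0) (1,1) (1,2) (1,3) (1,4) (1,5) (1,6) (2,0) (2,1) (2,2) (2,5) (2,6) (3,0) (3,1)] -> total=23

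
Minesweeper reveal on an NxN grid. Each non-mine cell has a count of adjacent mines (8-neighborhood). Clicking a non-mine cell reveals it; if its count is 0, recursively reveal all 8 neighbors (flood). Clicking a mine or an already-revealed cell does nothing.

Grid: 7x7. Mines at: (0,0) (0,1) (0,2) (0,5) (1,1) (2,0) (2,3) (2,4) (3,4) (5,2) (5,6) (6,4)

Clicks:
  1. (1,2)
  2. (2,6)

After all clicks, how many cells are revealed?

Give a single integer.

Answer: 9

Derivation:
Click 1 (1,2) count=4: revealed 1 new [(1,2)] -> total=1
Click 2 (2,6) count=0: revealed 8 new [(1,5) (1,6) (2,5) (2,6) (3,5) (3,6) (4,5) (4,6)] -> total=9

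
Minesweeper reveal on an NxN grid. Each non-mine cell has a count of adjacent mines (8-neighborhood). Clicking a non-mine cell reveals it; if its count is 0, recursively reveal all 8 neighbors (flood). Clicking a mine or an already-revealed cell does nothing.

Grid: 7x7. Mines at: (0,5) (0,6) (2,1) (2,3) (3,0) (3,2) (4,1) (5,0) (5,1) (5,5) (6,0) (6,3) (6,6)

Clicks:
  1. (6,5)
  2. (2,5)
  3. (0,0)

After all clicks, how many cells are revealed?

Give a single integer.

Answer: 22

Derivation:
Click 1 (6,5) count=2: revealed 1 new [(6,5)] -> total=1
Click 2 (2,5) count=0: revealed 12 new [(1,4) (1,5) (1,6) (2,4) (2,5) (2,6) (3,4) (3,5) (3,6) (4,4) (4,5) (4,6)] -> total=13
Click 3 (0,0) count=0: revealed 9 new [(0,0) (0,1) (0,2) (0,3) (0,4) (1,0) (1,1) (1,2) (1,3)] -> total=22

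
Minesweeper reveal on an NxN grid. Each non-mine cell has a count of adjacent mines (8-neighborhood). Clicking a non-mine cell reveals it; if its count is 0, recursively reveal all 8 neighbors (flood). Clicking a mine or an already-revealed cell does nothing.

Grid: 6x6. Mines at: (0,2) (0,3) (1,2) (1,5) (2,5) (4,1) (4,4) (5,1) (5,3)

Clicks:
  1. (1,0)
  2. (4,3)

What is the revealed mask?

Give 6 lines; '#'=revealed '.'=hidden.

Answer: ##....
##....
##....
##....
...#..
......

Derivation:
Click 1 (1,0) count=0: revealed 8 new [(0,0) (0,1) (1,0) (1,1) (2,0) (2,1) (3,0) (3,1)] -> total=8
Click 2 (4,3) count=2: revealed 1 new [(4,3)] -> total=9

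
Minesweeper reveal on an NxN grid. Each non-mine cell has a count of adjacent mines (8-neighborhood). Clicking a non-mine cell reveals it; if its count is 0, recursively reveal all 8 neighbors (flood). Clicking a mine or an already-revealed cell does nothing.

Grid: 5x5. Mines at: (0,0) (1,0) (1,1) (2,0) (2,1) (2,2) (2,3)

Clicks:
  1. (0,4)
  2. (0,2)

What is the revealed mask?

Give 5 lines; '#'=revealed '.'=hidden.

Click 1 (0,4) count=0: revealed 6 new [(0,2) (0,3) (0,4) (1,2) (1,3) (1,4)] -> total=6
Click 2 (0,2) count=1: revealed 0 new [(none)] -> total=6

Answer: ..###
..###
.....
.....
.....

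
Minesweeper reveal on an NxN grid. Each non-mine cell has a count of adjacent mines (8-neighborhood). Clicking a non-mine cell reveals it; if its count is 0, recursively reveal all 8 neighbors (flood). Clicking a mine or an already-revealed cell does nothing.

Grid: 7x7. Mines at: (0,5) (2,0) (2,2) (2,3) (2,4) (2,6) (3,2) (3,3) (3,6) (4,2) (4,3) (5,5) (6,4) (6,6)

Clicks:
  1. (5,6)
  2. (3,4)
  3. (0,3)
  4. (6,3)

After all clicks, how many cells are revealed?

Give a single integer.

Click 1 (5,6) count=2: revealed 1 new [(5,6)] -> total=1
Click 2 (3,4) count=4: revealed 1 new [(3,4)] -> total=2
Click 3 (0,3) count=0: revealed 10 new [(0,0) (0,1) (0,2) (0,3) (0,4) (1,0) (1,1) (1,2) (1,3) (1,4)] -> total=12
Click 4 (6,3) count=1: revealed 1 new [(6,3)] -> total=13

Answer: 13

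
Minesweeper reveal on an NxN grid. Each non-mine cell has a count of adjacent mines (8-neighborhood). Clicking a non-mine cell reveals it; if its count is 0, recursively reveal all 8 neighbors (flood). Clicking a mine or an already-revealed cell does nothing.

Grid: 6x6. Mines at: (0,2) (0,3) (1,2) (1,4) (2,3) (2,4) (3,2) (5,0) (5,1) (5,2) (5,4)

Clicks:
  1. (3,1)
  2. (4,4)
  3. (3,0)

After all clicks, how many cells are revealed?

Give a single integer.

Click 1 (3,1) count=1: revealed 1 new [(3,1)] -> total=1
Click 2 (4,4) count=1: revealed 1 new [(4,4)] -> total=2
Click 3 (3,0) count=0: revealed 9 new [(0,0) (0,1) (1,0) (1,1) (2,0) (2,1) (3,0) (4,0) (4,1)] -> total=11

Answer: 11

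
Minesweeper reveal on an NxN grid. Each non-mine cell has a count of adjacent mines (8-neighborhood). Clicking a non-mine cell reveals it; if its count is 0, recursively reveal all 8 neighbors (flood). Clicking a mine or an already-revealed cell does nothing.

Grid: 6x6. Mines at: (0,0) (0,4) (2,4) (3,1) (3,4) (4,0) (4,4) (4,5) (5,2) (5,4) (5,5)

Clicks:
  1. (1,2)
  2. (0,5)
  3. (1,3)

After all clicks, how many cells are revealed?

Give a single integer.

Answer: 10

Derivation:
Click 1 (1,2) count=0: revealed 9 new [(0,1) (0,2) (0,3) (1,1) (1,2) (1,3) (2,1) (2,2) (2,3)] -> total=9
Click 2 (0,5) count=1: revealed 1 new [(0,5)] -> total=10
Click 3 (1,3) count=2: revealed 0 new [(none)] -> total=10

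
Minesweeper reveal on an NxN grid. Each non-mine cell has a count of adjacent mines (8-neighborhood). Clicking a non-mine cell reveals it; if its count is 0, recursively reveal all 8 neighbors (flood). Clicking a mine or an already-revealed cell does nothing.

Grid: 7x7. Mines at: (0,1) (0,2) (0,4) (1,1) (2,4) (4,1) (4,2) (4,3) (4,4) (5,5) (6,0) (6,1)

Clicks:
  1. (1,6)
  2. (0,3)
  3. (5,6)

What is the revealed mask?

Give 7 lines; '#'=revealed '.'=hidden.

Answer: ...#.##
.....##
.....##
.....##
.....##
......#
.......

Derivation:
Click 1 (1,6) count=0: revealed 10 new [(0,5) (0,6) (1,5) (1,6) (2,5) (2,6) (3,5) (3,6) (4,5) (4,6)] -> total=10
Click 2 (0,3) count=2: revealed 1 new [(0,3)] -> total=11
Click 3 (5,6) count=1: revealed 1 new [(5,6)] -> total=12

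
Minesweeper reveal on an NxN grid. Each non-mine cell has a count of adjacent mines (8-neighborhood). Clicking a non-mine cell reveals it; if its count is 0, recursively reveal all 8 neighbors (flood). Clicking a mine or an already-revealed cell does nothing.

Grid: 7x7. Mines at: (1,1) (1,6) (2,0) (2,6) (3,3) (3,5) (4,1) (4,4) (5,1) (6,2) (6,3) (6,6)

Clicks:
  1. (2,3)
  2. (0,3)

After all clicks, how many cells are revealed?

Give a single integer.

Answer: 12

Derivation:
Click 1 (2,3) count=1: revealed 1 new [(2,3)] -> total=1
Click 2 (0,3) count=0: revealed 11 new [(0,2) (0,3) (0,4) (0,5) (1,2) (1,3) (1,4) (1,5) (2,2) (2,4) (2,5)] -> total=12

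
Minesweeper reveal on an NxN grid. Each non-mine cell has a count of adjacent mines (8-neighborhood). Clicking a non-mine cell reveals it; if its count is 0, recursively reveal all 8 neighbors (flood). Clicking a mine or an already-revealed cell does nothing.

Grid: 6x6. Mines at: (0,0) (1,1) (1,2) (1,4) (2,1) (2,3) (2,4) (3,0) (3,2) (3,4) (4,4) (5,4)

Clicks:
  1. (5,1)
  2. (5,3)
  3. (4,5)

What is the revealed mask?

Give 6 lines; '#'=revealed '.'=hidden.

Answer: ......
......
......
......
####.#
####..

Derivation:
Click 1 (5,1) count=0: revealed 8 new [(4,0) (4,1) (4,2) (4,3) (5,0) (5,1) (5,2) (5,3)] -> total=8
Click 2 (5,3) count=2: revealed 0 new [(none)] -> total=8
Click 3 (4,5) count=3: revealed 1 new [(4,5)] -> total=9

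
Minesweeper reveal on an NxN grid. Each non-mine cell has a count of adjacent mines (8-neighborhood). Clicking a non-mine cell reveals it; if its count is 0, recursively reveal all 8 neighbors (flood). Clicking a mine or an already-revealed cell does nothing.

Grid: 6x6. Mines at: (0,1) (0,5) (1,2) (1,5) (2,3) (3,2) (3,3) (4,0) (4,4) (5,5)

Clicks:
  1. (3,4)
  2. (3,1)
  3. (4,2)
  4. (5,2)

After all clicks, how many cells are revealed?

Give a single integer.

Click 1 (3,4) count=3: revealed 1 new [(3,4)] -> total=1
Click 2 (3,1) count=2: revealed 1 new [(3,1)] -> total=2
Click 3 (4,2) count=2: revealed 1 new [(4,2)] -> total=3
Click 4 (5,2) count=0: revealed 5 new [(4,1) (4,3) (5,1) (5,2) (5,3)] -> total=8

Answer: 8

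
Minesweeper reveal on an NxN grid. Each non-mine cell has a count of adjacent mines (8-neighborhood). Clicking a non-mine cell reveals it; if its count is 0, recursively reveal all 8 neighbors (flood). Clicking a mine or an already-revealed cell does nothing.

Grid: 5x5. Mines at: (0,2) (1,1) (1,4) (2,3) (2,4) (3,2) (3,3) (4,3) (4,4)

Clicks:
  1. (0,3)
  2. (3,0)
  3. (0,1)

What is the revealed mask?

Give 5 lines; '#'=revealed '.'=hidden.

Click 1 (0,3) count=2: revealed 1 new [(0,3)] -> total=1
Click 2 (3,0) count=0: revealed 6 new [(2,0) (2,1) (3,0) (3,1) (4,0) (4,1)] -> total=7
Click 3 (0,1) count=2: revealed 1 new [(0,1)] -> total=8

Answer: .#.#.
.....
##...
##...
##...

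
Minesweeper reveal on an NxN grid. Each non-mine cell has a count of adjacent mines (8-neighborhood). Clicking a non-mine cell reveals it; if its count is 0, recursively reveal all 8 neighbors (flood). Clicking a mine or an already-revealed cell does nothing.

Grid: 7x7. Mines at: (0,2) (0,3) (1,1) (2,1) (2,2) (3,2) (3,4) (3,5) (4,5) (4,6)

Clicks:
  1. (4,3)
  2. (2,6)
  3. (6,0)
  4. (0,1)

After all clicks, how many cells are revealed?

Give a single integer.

Answer: 23

Derivation:
Click 1 (4,3) count=2: revealed 1 new [(4,3)] -> total=1
Click 2 (2,6) count=1: revealed 1 new [(2,6)] -> total=2
Click 3 (6,0) count=0: revealed 20 new [(3,0) (3,1) (4,0) (4,1) (4,2) (4,4) (5,0) (5,1) (5,2) (5,3) (5,4) (5,5) (5,6) (6,0) (6,1) (6,2) (6,3) (6,4) (6,5) (6,6)] -> total=22
Click 4 (0,1) count=2: revealed 1 new [(0,1)] -> total=23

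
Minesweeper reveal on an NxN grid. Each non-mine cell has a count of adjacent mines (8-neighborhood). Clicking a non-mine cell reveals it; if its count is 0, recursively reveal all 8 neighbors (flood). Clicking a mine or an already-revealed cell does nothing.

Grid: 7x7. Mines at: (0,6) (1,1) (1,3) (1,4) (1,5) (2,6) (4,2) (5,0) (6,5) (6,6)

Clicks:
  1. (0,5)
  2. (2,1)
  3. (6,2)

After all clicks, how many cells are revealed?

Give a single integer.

Click 1 (0,5) count=3: revealed 1 new [(0,5)] -> total=1
Click 2 (2,1) count=1: revealed 1 new [(2,1)] -> total=2
Click 3 (6,2) count=0: revealed 8 new [(5,1) (5,2) (5,3) (5,4) (6,1) (6,2) (6,3) (6,4)] -> total=10

Answer: 10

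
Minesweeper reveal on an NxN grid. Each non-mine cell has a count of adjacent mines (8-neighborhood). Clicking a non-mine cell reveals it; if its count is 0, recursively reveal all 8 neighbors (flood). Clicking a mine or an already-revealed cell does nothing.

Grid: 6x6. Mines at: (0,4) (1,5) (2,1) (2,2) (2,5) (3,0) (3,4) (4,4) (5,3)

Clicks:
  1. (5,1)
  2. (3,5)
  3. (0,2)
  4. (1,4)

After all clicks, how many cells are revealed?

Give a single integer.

Answer: 16

Derivation:
Click 1 (5,1) count=0: revealed 6 new [(4,0) (4,1) (4,2) (5,0) (5,1) (5,2)] -> total=6
Click 2 (3,5) count=3: revealed 1 new [(3,5)] -> total=7
Click 3 (0,2) count=0: revealed 8 new [(0,0) (0,1) (0,2) (0,3) (1,0) (1,1) (1,2) (1,3)] -> total=15
Click 4 (1,4) count=3: revealed 1 new [(1,4)] -> total=16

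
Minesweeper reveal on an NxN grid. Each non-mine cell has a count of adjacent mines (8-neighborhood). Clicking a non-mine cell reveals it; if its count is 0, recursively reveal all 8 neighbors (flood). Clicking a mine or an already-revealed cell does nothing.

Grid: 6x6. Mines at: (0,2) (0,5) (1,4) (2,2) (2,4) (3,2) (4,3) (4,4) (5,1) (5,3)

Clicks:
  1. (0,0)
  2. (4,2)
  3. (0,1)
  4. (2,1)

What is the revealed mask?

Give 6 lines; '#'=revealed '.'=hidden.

Answer: ##....
##....
##....
##....
###...
......

Derivation:
Click 1 (0,0) count=0: revealed 10 new [(0,0) (0,1) (1,0) (1,1) (2,0) (2,1) (3,0) (3,1) (4,0) (4,1)] -> total=10
Click 2 (4,2) count=4: revealed 1 new [(4,2)] -> total=11
Click 3 (0,1) count=1: revealed 0 new [(none)] -> total=11
Click 4 (2,1) count=2: revealed 0 new [(none)] -> total=11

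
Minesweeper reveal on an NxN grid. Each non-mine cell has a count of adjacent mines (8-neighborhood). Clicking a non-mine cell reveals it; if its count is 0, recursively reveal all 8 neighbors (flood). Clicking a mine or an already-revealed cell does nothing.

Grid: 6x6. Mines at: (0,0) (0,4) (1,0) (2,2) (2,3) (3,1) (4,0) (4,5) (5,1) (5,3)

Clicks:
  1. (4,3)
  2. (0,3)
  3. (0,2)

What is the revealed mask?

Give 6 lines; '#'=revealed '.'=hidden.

Click 1 (4,3) count=1: revealed 1 new [(4,3)] -> total=1
Click 2 (0,3) count=1: revealed 1 new [(0,3)] -> total=2
Click 3 (0,2) count=0: revealed 5 new [(0,1) (0,2) (1,1) (1,2) (1,3)] -> total=7

Answer: .###..
.###..
......
......
...#..
......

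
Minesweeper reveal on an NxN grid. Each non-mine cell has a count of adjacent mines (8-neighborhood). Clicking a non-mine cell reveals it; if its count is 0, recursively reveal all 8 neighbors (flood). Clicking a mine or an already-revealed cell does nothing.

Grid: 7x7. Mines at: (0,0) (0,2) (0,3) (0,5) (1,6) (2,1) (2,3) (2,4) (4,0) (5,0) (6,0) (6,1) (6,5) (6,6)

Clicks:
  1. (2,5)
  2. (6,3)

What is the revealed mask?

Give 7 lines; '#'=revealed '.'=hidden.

Answer: .......
.......
.....##
.######
.######
.######
..###..

Derivation:
Click 1 (2,5) count=2: revealed 1 new [(2,5)] -> total=1
Click 2 (6,3) count=0: revealed 22 new [(2,6) (3,1) (3,2) (3,3) (3,4) (3,5) (3,6) (4,1) (4,2) (4,3) (4,4) (4,5) (4,6) (5,1) (5,2) (5,3) (5,4) (5,5) (5,6) (6,2) (6,3) (6,4)] -> total=23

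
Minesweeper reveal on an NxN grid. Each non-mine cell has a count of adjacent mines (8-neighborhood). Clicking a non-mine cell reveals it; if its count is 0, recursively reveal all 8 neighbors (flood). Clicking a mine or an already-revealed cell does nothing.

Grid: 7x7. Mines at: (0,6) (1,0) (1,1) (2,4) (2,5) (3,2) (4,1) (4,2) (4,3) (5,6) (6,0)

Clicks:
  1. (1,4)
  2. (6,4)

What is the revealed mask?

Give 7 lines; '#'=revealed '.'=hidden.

Click 1 (1,4) count=2: revealed 1 new [(1,4)] -> total=1
Click 2 (6,4) count=0: revealed 10 new [(5,1) (5,2) (5,3) (5,4) (5,5) (6,1) (6,2) (6,3) (6,4) (6,5)] -> total=11

Answer: .......
....#..
.......
.......
.......
.#####.
.#####.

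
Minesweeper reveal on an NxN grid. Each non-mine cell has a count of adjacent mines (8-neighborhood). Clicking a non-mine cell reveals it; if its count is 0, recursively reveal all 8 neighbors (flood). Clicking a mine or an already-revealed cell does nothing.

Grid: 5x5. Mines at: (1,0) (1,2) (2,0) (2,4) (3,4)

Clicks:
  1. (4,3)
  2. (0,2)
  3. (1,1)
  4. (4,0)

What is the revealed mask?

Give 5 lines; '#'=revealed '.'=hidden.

Click 1 (4,3) count=1: revealed 1 new [(4,3)] -> total=1
Click 2 (0,2) count=1: revealed 1 new [(0,2)] -> total=2
Click 3 (1,1) count=3: revealed 1 new [(1,1)] -> total=3
Click 4 (4,0) count=0: revealed 10 new [(2,1) (2,2) (2,3) (3,0) (3,1) (3,2) (3,3) (4,0) (4,1) (4,2)] -> total=13

Answer: ..#..
.#...
.###.
####.
####.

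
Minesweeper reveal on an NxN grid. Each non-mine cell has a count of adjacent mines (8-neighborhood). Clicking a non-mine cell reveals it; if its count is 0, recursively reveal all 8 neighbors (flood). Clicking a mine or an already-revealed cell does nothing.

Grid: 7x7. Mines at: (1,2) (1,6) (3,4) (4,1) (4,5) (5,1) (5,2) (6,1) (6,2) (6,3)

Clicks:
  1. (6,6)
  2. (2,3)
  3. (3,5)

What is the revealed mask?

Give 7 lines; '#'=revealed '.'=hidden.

Answer: .......
.......
...#...
.....#.
.......
....###
....###

Derivation:
Click 1 (6,6) count=0: revealed 6 new [(5,4) (5,5) (5,6) (6,4) (6,5) (6,6)] -> total=6
Click 2 (2,3) count=2: revealed 1 new [(2,3)] -> total=7
Click 3 (3,5) count=2: revealed 1 new [(3,5)] -> total=8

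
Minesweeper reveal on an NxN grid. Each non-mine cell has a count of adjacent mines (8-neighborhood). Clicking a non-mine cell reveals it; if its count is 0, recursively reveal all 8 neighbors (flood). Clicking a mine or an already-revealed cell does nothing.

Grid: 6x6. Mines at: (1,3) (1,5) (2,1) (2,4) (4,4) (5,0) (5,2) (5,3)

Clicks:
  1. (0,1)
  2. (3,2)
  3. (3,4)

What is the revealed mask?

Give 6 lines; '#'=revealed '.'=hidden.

Answer: ###...
###...
......
..#.#.
......
......

Derivation:
Click 1 (0,1) count=0: revealed 6 new [(0,0) (0,1) (0,2) (1,0) (1,1) (1,2)] -> total=6
Click 2 (3,2) count=1: revealed 1 new [(3,2)] -> total=7
Click 3 (3,4) count=2: revealed 1 new [(3,4)] -> total=8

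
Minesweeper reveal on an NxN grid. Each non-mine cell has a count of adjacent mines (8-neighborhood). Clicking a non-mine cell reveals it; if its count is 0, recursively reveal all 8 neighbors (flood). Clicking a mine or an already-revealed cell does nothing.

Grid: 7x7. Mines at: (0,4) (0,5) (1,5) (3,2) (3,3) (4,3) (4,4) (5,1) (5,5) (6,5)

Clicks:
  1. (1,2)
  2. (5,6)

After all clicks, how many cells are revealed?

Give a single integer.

Click 1 (1,2) count=0: revealed 16 new [(0,0) (0,1) (0,2) (0,3) (1,0) (1,1) (1,2) (1,3) (2,0) (2,1) (2,2) (2,3) (3,0) (3,1) (4,0) (4,1)] -> total=16
Click 2 (5,6) count=2: revealed 1 new [(5,6)] -> total=17

Answer: 17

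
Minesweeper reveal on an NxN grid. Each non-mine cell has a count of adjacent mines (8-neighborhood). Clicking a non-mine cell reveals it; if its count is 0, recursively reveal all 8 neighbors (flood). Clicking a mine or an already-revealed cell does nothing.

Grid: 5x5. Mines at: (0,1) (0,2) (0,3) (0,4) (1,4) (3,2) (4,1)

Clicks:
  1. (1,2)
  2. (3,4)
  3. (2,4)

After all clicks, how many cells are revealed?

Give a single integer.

Click 1 (1,2) count=3: revealed 1 new [(1,2)] -> total=1
Click 2 (3,4) count=0: revealed 6 new [(2,3) (2,4) (3,3) (3,4) (4,3) (4,4)] -> total=7
Click 3 (2,4) count=1: revealed 0 new [(none)] -> total=7

Answer: 7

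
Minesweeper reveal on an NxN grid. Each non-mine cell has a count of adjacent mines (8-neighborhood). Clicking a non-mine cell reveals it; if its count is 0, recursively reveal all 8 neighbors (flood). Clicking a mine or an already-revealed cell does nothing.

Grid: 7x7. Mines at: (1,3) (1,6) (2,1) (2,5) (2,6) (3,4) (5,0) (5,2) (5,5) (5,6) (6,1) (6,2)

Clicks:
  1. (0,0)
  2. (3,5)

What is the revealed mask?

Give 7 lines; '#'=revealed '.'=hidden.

Click 1 (0,0) count=0: revealed 6 new [(0,0) (0,1) (0,2) (1,0) (1,1) (1,2)] -> total=6
Click 2 (3,5) count=3: revealed 1 new [(3,5)] -> total=7

Answer: ###....
###....
.......
.....#.
.......
.......
.......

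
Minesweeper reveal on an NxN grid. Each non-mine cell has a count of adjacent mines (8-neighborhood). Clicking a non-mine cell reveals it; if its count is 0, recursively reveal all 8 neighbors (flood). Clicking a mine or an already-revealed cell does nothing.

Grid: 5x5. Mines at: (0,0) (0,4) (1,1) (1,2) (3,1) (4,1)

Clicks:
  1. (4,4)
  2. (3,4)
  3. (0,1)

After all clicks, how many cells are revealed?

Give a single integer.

Answer: 12

Derivation:
Click 1 (4,4) count=0: revealed 11 new [(1,3) (1,4) (2,2) (2,3) (2,4) (3,2) (3,3) (3,4) (4,2) (4,3) (4,4)] -> total=11
Click 2 (3,4) count=0: revealed 0 new [(none)] -> total=11
Click 3 (0,1) count=3: revealed 1 new [(0,1)] -> total=12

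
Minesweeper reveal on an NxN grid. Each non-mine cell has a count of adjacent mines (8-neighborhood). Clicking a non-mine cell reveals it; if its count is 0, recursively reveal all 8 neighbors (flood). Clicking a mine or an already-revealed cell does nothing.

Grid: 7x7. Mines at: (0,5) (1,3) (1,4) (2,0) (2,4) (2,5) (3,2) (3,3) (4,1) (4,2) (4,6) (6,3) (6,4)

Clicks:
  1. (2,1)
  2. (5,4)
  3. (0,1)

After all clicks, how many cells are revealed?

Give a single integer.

Click 1 (2,1) count=2: revealed 1 new [(2,1)] -> total=1
Click 2 (5,4) count=2: revealed 1 new [(5,4)] -> total=2
Click 3 (0,1) count=0: revealed 6 new [(0,0) (0,1) (0,2) (1,0) (1,1) (1,2)] -> total=8

Answer: 8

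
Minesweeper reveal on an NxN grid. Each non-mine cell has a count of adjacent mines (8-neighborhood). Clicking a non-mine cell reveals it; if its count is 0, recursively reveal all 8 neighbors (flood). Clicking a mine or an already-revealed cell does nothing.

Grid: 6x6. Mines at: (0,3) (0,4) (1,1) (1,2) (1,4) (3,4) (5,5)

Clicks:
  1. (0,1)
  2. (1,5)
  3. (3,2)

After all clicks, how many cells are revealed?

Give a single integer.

Answer: 20

Derivation:
Click 1 (0,1) count=2: revealed 1 new [(0,1)] -> total=1
Click 2 (1,5) count=2: revealed 1 new [(1,5)] -> total=2
Click 3 (3,2) count=0: revealed 18 new [(2,0) (2,1) (2,2) (2,3) (3,0) (3,1) (3,2) (3,3) (4,0) (4,1) (4,2) (4,3) (4,4) (5,0) (5,1) (5,2) (5,3) (5,4)] -> total=20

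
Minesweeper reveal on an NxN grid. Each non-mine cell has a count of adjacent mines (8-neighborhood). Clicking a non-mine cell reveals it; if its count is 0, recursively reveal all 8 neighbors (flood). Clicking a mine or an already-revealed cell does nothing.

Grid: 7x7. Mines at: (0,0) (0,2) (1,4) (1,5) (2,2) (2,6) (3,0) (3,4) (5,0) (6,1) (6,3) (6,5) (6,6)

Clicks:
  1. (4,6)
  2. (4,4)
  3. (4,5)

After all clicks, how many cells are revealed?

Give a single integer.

Answer: 7

Derivation:
Click 1 (4,6) count=0: revealed 6 new [(3,5) (3,6) (4,5) (4,6) (5,5) (5,6)] -> total=6
Click 2 (4,4) count=1: revealed 1 new [(4,4)] -> total=7
Click 3 (4,5) count=1: revealed 0 new [(none)] -> total=7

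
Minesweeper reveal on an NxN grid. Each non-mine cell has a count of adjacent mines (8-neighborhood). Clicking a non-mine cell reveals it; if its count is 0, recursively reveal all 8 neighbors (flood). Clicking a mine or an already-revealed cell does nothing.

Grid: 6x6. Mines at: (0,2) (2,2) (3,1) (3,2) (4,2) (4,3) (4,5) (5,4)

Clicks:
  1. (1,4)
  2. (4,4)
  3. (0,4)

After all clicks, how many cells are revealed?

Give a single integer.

Answer: 13

Derivation:
Click 1 (1,4) count=0: revealed 12 new [(0,3) (0,4) (0,5) (1,3) (1,4) (1,5) (2,3) (2,4) (2,5) (3,3) (3,4) (3,5)] -> total=12
Click 2 (4,4) count=3: revealed 1 new [(4,4)] -> total=13
Click 3 (0,4) count=0: revealed 0 new [(none)] -> total=13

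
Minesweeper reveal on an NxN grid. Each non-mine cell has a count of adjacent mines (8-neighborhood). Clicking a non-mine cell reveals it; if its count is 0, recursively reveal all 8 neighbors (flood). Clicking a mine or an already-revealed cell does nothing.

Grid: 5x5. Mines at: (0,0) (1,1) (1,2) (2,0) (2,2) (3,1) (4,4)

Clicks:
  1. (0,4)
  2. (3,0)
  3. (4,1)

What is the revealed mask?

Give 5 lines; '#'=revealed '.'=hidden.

Click 1 (0,4) count=0: revealed 8 new [(0,3) (0,4) (1,3) (1,4) (2,3) (2,4) (3,3) (3,4)] -> total=8
Click 2 (3,0) count=2: revealed 1 new [(3,0)] -> total=9
Click 3 (4,1) count=1: revealed 1 new [(4,1)] -> total=10

Answer: ...##
...##
...##
#..##
.#...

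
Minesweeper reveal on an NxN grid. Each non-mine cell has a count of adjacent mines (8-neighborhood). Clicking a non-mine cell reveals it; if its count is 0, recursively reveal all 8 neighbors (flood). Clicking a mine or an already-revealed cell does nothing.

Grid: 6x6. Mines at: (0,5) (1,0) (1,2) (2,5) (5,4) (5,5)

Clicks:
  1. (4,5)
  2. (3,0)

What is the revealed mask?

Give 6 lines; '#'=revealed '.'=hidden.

Click 1 (4,5) count=2: revealed 1 new [(4,5)] -> total=1
Click 2 (3,0) count=0: revealed 19 new [(2,0) (2,1) (2,2) (2,3) (2,4) (3,0) (3,1) (3,2) (3,3) (3,4) (4,0) (4,1) (4,2) (4,3) (4,4) (5,0) (5,1) (5,2) (5,3)] -> total=20

Answer: ......
......
#####.
#####.
######
####..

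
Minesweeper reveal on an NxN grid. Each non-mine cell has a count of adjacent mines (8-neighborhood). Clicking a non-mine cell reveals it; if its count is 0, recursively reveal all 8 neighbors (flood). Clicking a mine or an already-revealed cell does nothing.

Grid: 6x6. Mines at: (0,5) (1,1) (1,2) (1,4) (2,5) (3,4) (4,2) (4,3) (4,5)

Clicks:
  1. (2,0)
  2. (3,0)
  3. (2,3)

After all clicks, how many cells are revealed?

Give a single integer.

Click 1 (2,0) count=1: revealed 1 new [(2,0)] -> total=1
Click 2 (3,0) count=0: revealed 7 new [(2,1) (3,0) (3,1) (4,0) (4,1) (5,0) (5,1)] -> total=8
Click 3 (2,3) count=3: revealed 1 new [(2,3)] -> total=9

Answer: 9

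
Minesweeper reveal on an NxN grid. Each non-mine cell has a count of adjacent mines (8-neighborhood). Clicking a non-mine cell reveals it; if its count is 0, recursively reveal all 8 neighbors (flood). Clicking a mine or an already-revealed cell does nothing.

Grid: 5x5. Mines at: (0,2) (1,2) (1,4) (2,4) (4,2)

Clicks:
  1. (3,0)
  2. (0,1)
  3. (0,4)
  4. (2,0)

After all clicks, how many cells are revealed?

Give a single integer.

Click 1 (3,0) count=0: revealed 10 new [(0,0) (0,1) (1,0) (1,1) (2,0) (2,1) (3,0) (3,1) (4,0) (4,1)] -> total=10
Click 2 (0,1) count=2: revealed 0 new [(none)] -> total=10
Click 3 (0,4) count=1: revealed 1 new [(0,4)] -> total=11
Click 4 (2,0) count=0: revealed 0 new [(none)] -> total=11

Answer: 11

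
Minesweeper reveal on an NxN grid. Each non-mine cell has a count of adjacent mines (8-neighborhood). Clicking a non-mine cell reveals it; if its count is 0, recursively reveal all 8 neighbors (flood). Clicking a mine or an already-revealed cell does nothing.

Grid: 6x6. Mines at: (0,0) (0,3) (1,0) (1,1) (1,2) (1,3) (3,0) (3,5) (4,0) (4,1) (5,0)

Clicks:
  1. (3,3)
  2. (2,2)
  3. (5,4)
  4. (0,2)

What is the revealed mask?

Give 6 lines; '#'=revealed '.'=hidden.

Answer: ..#...
......
..###.
..###.
..####
..####

Derivation:
Click 1 (3,3) count=0: revealed 14 new [(2,2) (2,3) (2,4) (3,2) (3,3) (3,4) (4,2) (4,3) (4,4) (4,5) (5,2) (5,3) (5,4) (5,5)] -> total=14
Click 2 (2,2) count=3: revealed 0 new [(none)] -> total=14
Click 3 (5,4) count=0: revealed 0 new [(none)] -> total=14
Click 4 (0,2) count=4: revealed 1 new [(0,2)] -> total=15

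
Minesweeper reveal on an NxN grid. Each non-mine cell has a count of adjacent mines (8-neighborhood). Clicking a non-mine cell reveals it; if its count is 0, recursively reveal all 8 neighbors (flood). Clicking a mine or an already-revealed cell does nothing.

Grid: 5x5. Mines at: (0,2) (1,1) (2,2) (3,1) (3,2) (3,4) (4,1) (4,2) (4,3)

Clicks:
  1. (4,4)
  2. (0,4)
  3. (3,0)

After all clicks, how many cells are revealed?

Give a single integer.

Click 1 (4,4) count=2: revealed 1 new [(4,4)] -> total=1
Click 2 (0,4) count=0: revealed 6 new [(0,3) (0,4) (1,3) (1,4) (2,3) (2,4)] -> total=7
Click 3 (3,0) count=2: revealed 1 new [(3,0)] -> total=8

Answer: 8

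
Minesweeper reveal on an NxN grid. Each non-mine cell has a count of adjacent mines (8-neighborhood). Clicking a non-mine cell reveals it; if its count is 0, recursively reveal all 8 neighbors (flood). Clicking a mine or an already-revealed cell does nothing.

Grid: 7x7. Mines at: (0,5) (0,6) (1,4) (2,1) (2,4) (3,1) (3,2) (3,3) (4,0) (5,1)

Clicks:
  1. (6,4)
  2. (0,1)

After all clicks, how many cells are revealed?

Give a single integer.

Answer: 30

Derivation:
Click 1 (6,4) count=0: revealed 22 new [(1,5) (1,6) (2,5) (2,6) (3,4) (3,5) (3,6) (4,2) (4,3) (4,4) (4,5) (4,6) (5,2) (5,3) (5,4) (5,5) (5,6) (6,2) (6,3) (6,4) (6,5) (6,6)] -> total=22
Click 2 (0,1) count=0: revealed 8 new [(0,0) (0,1) (0,2) (0,3) (1,0) (1,1) (1,2) (1,3)] -> total=30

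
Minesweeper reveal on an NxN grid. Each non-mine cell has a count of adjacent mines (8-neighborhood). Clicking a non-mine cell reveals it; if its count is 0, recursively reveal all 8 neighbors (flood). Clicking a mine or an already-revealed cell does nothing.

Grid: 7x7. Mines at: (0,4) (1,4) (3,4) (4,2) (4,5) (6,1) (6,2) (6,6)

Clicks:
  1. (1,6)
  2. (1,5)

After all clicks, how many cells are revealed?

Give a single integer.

Click 1 (1,6) count=0: revealed 8 new [(0,5) (0,6) (1,5) (1,6) (2,5) (2,6) (3,5) (3,6)] -> total=8
Click 2 (1,5) count=2: revealed 0 new [(none)] -> total=8

Answer: 8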